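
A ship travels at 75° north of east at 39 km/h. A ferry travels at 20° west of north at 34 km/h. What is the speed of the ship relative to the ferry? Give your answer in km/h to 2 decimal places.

Taking east as x and north as y: ship velocity = (10.094, 37.671) km/h; ferry velocity = (-11.629, 31.950) km/h.
Velocity of ship relative to ferry = (10.094, 37.671) − (-11.629, 31.950) = (21.723, 5.722) km/h.
Magnitude = |(21.723, 5.722)| = 22.463 km/h.

22.46 km/h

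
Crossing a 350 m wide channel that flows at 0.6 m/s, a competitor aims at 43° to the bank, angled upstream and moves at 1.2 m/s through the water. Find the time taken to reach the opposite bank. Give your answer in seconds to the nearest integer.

428 s

The component of the competitor's velocity perpendicular to the bank is 1.2 × sin 43° = 0.818 m/s.
The flow acts along the bank and has no component across it.
Time = 350 / 0.818 = 427.665 s.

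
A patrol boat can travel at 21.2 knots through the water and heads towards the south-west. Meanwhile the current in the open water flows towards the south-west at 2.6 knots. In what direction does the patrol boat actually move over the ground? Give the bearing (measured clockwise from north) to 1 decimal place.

Taking east as x and north as y: velocity relative to the water = (-14.991, -14.991) knots; the water relative to ground = (-1.838, -1.838) knots.
Velocity relative to ground = (-14.991, -14.991) + (-1.838, -1.838) = (-16.829, -16.829) knots.
Bearing = atan2(-16.83, -16.83) = 225.00° clockwise from north.

225.0°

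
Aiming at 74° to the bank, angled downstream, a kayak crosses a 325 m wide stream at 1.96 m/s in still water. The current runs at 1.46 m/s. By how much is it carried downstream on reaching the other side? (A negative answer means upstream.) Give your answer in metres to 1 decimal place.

345.0 m

Perpendicular speed = 1.884 m/s; crossing time = 325 / 1.884 = 172.499 s.
Net downstream speed = 2.000 m/s.
Drift = 2.000 × 172.499 = 345.040 m (downstream).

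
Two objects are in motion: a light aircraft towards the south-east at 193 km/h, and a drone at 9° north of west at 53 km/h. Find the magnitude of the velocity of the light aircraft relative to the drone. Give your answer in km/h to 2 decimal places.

237.93 km/h

Taking east as x and north as y: light aircraft velocity = (136.472, -136.472) km/h; drone velocity = (-52.347, 8.291) km/h.
Velocity of light aircraft relative to drone = (136.472, -136.472) − (-52.347, 8.291) = (188.819, -144.763) km/h.
Magnitude = |(188.819, -144.763)| = 237.926 km/h.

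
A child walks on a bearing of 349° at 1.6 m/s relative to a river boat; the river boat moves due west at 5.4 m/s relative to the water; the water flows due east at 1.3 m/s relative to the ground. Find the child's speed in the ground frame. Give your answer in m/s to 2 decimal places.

4.68 m/s

In east/north components (m/s): child relative to river boat = (-0.305, 1.571); river boat relative to water = (-5.400, 0.000); water relative to ground = (1.300, 0.000).
Sum = (-4.405, 1.571) m/s.
Speed = |(-4.405, 1.571)| = 4.677 m/s.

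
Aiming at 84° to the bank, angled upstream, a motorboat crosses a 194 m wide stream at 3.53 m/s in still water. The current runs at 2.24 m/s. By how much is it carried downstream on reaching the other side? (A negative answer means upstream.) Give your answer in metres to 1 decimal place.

103.4 m

Perpendicular speed = 3.511 m/s; crossing time = 194 / 3.511 = 55.260 s.
Net downstream speed = 1.871 m/s.
Drift = 1.871 × 55.260 = 103.393 m (downstream).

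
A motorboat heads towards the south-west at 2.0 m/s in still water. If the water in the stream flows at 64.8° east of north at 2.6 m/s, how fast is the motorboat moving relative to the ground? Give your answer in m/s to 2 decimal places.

Taking east as x and north as y: velocity relative to the water = (-1.414, -1.414) m/s; the water relative to ground = (2.353, 1.107) m/s.
Velocity relative to ground = (-1.414, -1.414) + (2.353, 1.107) = (0.938, -0.307) m/s.
Speed = |(0.938, -0.307)| = 0.987 m/s.

0.99 m/s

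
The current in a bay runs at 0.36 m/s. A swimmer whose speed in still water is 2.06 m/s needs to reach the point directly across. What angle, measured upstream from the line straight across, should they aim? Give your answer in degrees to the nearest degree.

10°

To cancel the current, the upstream component of the swimmer's velocity must equal the flow: 2.06 sin θ = 0.36.
sin θ = 0.36 / 2.06 = 0.1748.
θ = arcsin(0.1748) = 10.065°.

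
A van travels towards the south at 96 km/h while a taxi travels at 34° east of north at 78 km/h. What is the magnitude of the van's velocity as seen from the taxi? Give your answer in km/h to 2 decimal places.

Taking east as x and north as y: van velocity = (0.000, -96.000) km/h; taxi velocity = (43.617, 64.665) km/h.
Velocity of van relative to taxi = (0.000, -96.000) − (43.617, 64.665) = (-43.617, -160.665) km/h.
Magnitude = |(-43.617, -160.665)| = 166.480 km/h.

166.48 km/h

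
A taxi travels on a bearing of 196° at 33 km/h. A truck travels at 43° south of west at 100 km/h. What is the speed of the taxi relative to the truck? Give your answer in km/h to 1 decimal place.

73.7 km/h

Taking east as x and north as y: taxi velocity = (-9.096, -31.722) km/h; truck velocity = (-73.135, -68.200) km/h.
Velocity of taxi relative to truck = (-9.096, -31.722) − (-73.135, -68.200) = (64.039, 36.478) km/h.
Magnitude = |(64.039, 36.478)| = 73.700 km/h.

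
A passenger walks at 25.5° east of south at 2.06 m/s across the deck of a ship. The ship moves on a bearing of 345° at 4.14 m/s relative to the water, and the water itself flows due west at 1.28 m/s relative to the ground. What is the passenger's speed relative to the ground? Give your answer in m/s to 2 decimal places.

2.59 m/s

In east/north components (m/s): passenger relative to ship = (0.887, -1.859); ship relative to water = (-1.072, 3.999); water relative to ground = (-1.280, 0.000).
Sum = (-1.465, 2.140) m/s.
Speed = |(-1.465, 2.140)| = 2.593 m/s.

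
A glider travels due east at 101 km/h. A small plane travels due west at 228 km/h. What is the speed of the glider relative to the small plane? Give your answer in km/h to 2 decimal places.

Taking east as x and north as y: glider velocity = (101.000, 0.000) km/h; small plane velocity = (-228.000, 0.000) km/h.
Velocity of glider relative to small plane = (101.000, 0.000) − (-228.000, 0.000) = (329.000, 0.000) km/h.
Magnitude = |(329.000, 0.000)| = 329.000 km/h.

329.00 km/h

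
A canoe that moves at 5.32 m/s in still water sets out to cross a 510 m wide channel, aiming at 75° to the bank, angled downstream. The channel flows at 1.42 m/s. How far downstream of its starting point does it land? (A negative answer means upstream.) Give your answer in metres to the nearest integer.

Perpendicular speed = 5.139 m/s; crossing time = 510 / 5.139 = 99.246 s.
Net downstream speed = 2.797 m/s.
Drift = 2.797 × 99.246 = 277.584 m (downstream).

278 m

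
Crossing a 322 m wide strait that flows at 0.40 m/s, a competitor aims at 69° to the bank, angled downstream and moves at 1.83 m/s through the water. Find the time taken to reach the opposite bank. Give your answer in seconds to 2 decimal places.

188.47 s

The component of the competitor's velocity perpendicular to the bank is 1.83 × sin 69° = 1.708 m/s.
The current is parallel to the bank, so it does not affect the crossing time.
Time = 322 / 1.708 = 188.475 s.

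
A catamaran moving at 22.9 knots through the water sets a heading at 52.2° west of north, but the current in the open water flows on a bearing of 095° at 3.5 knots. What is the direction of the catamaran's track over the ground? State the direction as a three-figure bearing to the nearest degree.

Taking east as x and north as y: velocity relative to the water = (-18.095, 14.036) knots; the water relative to ground = (3.487, -0.305) knots.
Velocity relative to ground = (-18.095, 14.036) + (3.487, -0.305) = (-14.608, 13.731) knots.
Bearing = atan2(-14.61, 13.73) = 313.23° clockwise from north.

313°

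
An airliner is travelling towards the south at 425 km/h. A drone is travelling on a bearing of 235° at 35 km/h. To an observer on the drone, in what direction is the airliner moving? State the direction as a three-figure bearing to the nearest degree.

Taking east as x and north as y: airliner velocity = (0.000, -425.000) km/h; drone velocity = (-28.670, -20.075) km/h.
Velocity of airliner relative to drone = (0.000, -425.000) − (-28.670, -20.075) = (28.670, -404.925) km/h.
Bearing = atan2(28.67, -404.92) = 175.95° clockwise from north.

176°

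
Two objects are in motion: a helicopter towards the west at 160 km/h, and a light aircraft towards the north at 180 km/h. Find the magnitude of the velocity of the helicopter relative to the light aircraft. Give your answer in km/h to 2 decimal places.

240.83 km/h

Taking east as x and north as y: helicopter velocity = (-160.000, 0.000) km/h; light aircraft velocity = (0.000, 180.000) km/h.
Velocity of helicopter relative to light aircraft = (-160.000, 0.000) − (0.000, 180.000) = (-160.000, -180.000) km/h.
Magnitude = |(-160.000, -180.000)| = 240.832 km/h.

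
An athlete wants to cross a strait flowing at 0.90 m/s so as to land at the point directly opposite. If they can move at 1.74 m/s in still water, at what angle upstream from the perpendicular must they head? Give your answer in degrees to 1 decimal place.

To cancel the current, the upstream component of the athlete's velocity must equal the flow: 1.74 sin θ = 0.90.
sin θ = 0.90 / 1.74 = 0.5172.
θ = arcsin(0.5172) = 31.147°.

31.1°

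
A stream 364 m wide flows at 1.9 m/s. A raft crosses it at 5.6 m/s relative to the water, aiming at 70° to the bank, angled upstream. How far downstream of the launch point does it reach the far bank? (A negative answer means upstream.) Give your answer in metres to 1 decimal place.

-1.1 m

Perpendicular speed = 5.262 m/s; crossing time = 364 / 5.262 = 69.172 s.
Net downstream speed = -0.015 m/s.
Drift = -0.015 × 69.172 = -1.059 m (upstream).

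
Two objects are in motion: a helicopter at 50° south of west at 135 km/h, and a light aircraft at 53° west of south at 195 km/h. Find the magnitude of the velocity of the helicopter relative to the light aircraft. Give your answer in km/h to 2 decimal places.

70.35 km/h

Taking east as x and north as y: helicopter velocity = (-86.776, -103.416) km/h; light aircraft velocity = (-155.734, -117.354) km/h.
Velocity of helicopter relative to light aircraft = (-86.776, -103.416) − (-155.734, -117.354) = (68.958, 13.938) km/h.
Magnitude = |(68.958, 13.938)| = 70.352 km/h.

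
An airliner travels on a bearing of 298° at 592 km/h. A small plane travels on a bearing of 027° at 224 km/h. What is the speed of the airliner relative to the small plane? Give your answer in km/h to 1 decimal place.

629.3 km/h

Taking east as x and north as y: airliner velocity = (-522.705, 277.927) km/h; small plane velocity = (101.694, 199.585) km/h.
Velocity of airliner relative to small plane = (-522.705, 277.927) − (101.694, 199.585) = (-624.399, 78.342) km/h.
Magnitude = |(-624.399, 78.342)| = 629.294 km/h.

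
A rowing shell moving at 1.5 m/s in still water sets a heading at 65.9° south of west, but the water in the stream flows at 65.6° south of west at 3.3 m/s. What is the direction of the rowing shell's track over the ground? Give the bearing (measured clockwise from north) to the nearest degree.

Taking east as x and north as y: velocity relative to the water = (-0.612, -1.369) m/s; the water relative to ground = (-1.363, -3.005) m/s.
Velocity relative to ground = (-0.612, -1.369) + (-1.363, -3.005) = (-1.976, -4.375) m/s.
Bearing = atan2(-1.98, -4.37) = 204.31° clockwise from north.

204°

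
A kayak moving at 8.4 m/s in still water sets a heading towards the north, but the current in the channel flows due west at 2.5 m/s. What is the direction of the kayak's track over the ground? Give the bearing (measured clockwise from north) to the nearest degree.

343°

Taking east as x and north as y: velocity relative to the water = (0.000, 8.400) m/s; the water relative to ground = (-2.500, 0.000) m/s.
Velocity relative to ground = (0.000, 8.400) + (-2.500, 0.000) = (-2.500, 8.400) m/s.
Bearing = atan2(-2.50, 8.40) = 343.43° clockwise from north.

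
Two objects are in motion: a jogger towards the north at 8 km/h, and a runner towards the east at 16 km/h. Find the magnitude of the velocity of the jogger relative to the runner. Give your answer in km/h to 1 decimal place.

Taking east as x and north as y: jogger velocity = (0.000, 8.000) km/h; runner velocity = (16.000, 0.000) km/h.
Velocity of jogger relative to runner = (0.000, 8.000) − (16.000, 0.000) = (-16.000, 8.000) km/h.
Magnitude = |(-16.000, 8.000)| = 17.889 km/h.

17.9 km/h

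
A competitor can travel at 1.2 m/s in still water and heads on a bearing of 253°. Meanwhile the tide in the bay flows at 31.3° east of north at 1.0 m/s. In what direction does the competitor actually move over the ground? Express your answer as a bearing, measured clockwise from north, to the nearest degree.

Taking east as x and north as y: velocity relative to the water = (-1.148, -0.351) m/s; the water relative to ground = (0.520, 0.854) m/s.
Velocity relative to ground = (-1.148, -0.351) + (0.520, 0.854) = (-0.628, 0.504) m/s.
Bearing = atan2(-0.63, 0.50) = 308.73° clockwise from north.

309°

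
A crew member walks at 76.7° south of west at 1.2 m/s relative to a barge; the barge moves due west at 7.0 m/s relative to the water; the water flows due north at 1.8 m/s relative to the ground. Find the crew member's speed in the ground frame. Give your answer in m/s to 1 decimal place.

In east/north components (m/s): crew member relative to barge = (-0.276, -1.168); barge relative to water = (-7.000, 0.000); water relative to ground = (0.000, 1.800).
Sum = (-7.276, 0.632) m/s.
Speed = |(-7.276, 0.632)| = 7.303 m/s.

7.3 m/s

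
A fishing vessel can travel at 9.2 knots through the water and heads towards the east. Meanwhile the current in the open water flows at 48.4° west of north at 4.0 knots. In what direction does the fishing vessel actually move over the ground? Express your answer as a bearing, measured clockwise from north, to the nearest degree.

Taking east as x and north as y: velocity relative to the water = (9.200, 0.000) knots; the water relative to ground = (-2.991, 2.656) knots.
Velocity relative to ground = (9.200, 0.000) + (-2.991, 2.656) = (6.209, 2.656) knots.
Bearing = atan2(6.21, 2.66) = 66.84° clockwise from north.

067°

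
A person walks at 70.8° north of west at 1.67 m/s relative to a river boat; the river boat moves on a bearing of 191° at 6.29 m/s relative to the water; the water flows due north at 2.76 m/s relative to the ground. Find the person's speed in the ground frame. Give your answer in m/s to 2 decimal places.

2.54 m/s

In east/north components (m/s): person relative to river boat = (-0.549, 1.577); river boat relative to water = (-1.200, -6.174); water relative to ground = (0.000, 2.760).
Sum = (-1.749, -1.837) m/s.
Speed = |(-1.749, -1.837)| = 2.537 m/s.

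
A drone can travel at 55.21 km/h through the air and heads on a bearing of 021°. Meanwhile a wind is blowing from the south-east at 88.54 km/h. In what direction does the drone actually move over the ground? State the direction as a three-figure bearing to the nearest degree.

Taking east as x and north as y: velocity relative to the air = (19.785, 51.543) km/h; the air relative to ground = (-62.607, 62.607) km/h.
Velocity relative to ground = (19.785, 51.543) + (-62.607, 62.607) = (-42.822, 114.150) km/h.
Bearing = atan2(-42.82, 114.15) = 339.44° clockwise from north.

339°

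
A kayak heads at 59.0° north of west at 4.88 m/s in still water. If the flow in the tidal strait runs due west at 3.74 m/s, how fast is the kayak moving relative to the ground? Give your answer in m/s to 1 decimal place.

7.5 m/s

Taking east as x and north as y: velocity relative to the water = (-2.513, 4.183) m/s; the water relative to ground = (-3.740, 0.000) m/s.
Velocity relative to ground = (-2.513, 4.183) + (-3.740, 0.000) = (-6.253, 4.183) m/s.
Speed = |(-6.253, 4.183)| = 7.523 m/s.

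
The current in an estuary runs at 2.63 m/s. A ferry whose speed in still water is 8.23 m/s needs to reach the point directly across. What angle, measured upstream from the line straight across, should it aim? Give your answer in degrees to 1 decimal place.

18.6°

To cancel the current, the upstream component of the ferry's velocity must equal the flow: 8.23 sin θ = 2.63.
sin θ = 2.63 / 8.23 = 0.3196.
θ = arcsin(0.3196) = 18.636°.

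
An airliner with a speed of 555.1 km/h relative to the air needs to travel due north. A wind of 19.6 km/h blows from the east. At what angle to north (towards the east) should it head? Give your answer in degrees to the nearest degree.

The wind pushes perpendicular to the desired track; the heading must have a component into the wind equal to 19.6 km/h: 555.1 sin θ = 19.6.
sin θ = 0.0353, so θ = 2.023°.

2°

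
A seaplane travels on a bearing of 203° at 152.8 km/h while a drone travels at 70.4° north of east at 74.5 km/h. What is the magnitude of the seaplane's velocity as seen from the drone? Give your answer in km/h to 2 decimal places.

227.21 km/h

Taking east as x and north as y: seaplane velocity = (-59.704, -140.653) km/h; drone velocity = (24.991, 70.183) km/h.
Velocity of seaplane relative to drone = (-59.704, -140.653) − (24.991, 70.183) = (-84.695, -210.836) km/h.
Magnitude = |(-84.695, -210.836)| = 227.212 km/h.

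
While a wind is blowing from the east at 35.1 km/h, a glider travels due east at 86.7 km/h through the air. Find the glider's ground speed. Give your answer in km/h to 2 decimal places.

Taking east as x and north as y: velocity relative to the air = (86.700, 0.000) km/h; the air relative to ground = (-35.100, 0.000) km/h.
Velocity relative to ground = (86.700, 0.000) + (-35.100, 0.000) = (51.600, 0.000) km/h.
Speed = |(51.600, 0.000)| = 51.600 km/h.

51.60 km/h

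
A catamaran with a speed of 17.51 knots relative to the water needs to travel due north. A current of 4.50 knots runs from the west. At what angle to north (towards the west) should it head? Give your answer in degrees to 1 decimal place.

The current pushes perpendicular to the desired track; the heading must have a component into the current equal to 4.50 knots: 17.51 sin θ = 4.50.
sin θ = 0.2570, so θ = 14.892°.

14.9°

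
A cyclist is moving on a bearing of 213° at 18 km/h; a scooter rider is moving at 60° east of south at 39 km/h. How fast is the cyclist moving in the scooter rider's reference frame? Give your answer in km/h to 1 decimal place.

Taking east as x and north as y: cyclist velocity = (-9.804, -15.096) km/h; scooter rider velocity = (33.775, -19.500) km/h.
Velocity of cyclist relative to scooter rider = (-9.804, -15.096) − (33.775, -19.500) = (-43.578, 4.404) km/h.
Magnitude = |(-43.578, 4.404)| = 43.800 km/h.

43.8 km/h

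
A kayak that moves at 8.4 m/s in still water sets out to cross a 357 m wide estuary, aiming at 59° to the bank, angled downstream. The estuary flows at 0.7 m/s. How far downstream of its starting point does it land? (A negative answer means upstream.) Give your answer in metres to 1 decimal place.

249.2 m

Perpendicular speed = 7.200 m/s; crossing time = 357 / 7.200 = 49.582 s.
Net downstream speed = 5.026 m/s.
Drift = 5.026 × 49.582 = 249.215 m (downstream).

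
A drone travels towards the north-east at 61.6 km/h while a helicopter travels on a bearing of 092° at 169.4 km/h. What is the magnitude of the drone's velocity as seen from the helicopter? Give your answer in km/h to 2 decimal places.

Taking east as x and north as y: drone velocity = (43.558, 43.558) km/h; helicopter velocity = (169.297, -5.912) km/h.
Velocity of drone relative to helicopter = (43.558, 43.558) − (169.297, -5.912) = (-125.739, 49.470) km/h.
Magnitude = |(-125.739, 49.470)| = 135.121 km/h.

135.12 km/h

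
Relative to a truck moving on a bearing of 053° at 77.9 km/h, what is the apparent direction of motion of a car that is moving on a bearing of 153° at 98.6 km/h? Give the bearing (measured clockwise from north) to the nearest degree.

187°

Taking east as x and north as y: car velocity = (44.763, -87.853) km/h; truck velocity = (62.214, 46.881) km/h.
Velocity of car relative to truck = (44.763, -87.853) − (62.214, 46.881) = (-17.450, -134.735) km/h.
Bearing = atan2(-17.45, -134.73) = 187.38° clockwise from north.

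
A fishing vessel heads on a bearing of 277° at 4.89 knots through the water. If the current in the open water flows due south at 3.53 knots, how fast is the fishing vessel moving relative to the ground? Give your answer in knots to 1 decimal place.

5.7 knots

Taking east as x and north as y: velocity relative to the water = (-4.854, 0.596) knots; the water relative to ground = (0.000, -3.530) knots.
Velocity relative to ground = (-4.854, 0.596) + (0.000, -3.530) = (-4.854, -2.934) knots.
Speed = |(-4.854, -2.934)| = 5.671 knots.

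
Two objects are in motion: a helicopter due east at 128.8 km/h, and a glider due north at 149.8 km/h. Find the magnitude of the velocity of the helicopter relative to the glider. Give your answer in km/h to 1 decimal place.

Taking east as x and north as y: helicopter velocity = (128.800, 0.000) km/h; glider velocity = (0.000, 149.800) km/h.
Velocity of helicopter relative to glider = (128.800, 0.000) − (0.000, 149.800) = (128.800, -149.800) km/h.
Magnitude = |(128.800, -149.800)| = 197.559 km/h.

197.6 km/h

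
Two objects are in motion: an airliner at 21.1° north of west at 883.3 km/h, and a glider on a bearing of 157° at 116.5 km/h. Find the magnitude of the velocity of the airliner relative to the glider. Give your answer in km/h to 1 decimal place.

968.0 km/h

Taking east as x and north as y: airliner velocity = (-824.078, 317.985) km/h; glider velocity = (45.520, -107.239) km/h.
Velocity of airliner relative to glider = (-824.078, 317.985) − (45.520, -107.239) = (-869.598, 425.224) km/h.
Magnitude = |(-869.598, 425.224)| = 967.996 km/h.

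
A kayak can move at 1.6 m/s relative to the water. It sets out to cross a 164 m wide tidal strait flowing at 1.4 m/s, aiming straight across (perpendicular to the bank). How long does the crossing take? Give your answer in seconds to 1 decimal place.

102.5 s

The component of the kayak's velocity perpendicular to the bank is 1.6 m/s.
The flow acts along the bank and has no component across it.
Time = 164 / 1.600 = 102.500 s.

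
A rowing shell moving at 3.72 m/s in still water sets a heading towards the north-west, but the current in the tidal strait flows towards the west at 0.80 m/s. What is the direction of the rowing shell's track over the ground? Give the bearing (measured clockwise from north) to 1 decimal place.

Taking east as x and north as y: velocity relative to the water = (-2.630, 2.630) m/s; the water relative to ground = (-0.800, 0.000) m/s.
Velocity relative to ground = (-2.630, 2.630) + (-0.800, 0.000) = (-3.430, 2.630) m/s.
Bearing = atan2(-3.43, 2.63) = 307.48° clockwise from north.

307.5°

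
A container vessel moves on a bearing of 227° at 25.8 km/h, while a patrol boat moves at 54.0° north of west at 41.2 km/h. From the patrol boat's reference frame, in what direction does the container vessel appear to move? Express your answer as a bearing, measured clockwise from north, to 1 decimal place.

Taking east as x and north as y: container vessel velocity = (-18.869, -17.596) km/h; patrol boat velocity = (-24.217, 33.332) km/h.
Velocity of container vessel relative to patrol boat = (-18.869, -17.596) − (-24.217, 33.332) = (5.348, -50.927) km/h.
Bearing = atan2(5.35, -50.93) = 174.01° clockwise from north.

174.0°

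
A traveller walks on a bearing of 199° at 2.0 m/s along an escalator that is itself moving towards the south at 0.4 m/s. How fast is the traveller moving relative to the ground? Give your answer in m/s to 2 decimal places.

2.38 m/s

Taking east as x and north as y: escalator velocity = (0.000, -0.400) m/s; traveller velocity relative to escalator = (-0.651, -1.891) m/s.
Velocity relative to ground = (0.000, -0.400) + (-0.651, -1.891) = (-0.651, -2.291) m/s.
Speed = |(-0.651, -2.291)| = 2.382 m/s.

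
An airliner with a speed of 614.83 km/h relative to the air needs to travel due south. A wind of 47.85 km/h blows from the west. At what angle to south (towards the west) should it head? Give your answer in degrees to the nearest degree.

4°

The wind pushes perpendicular to the desired track; the heading must have a component into the wind equal to 47.85 km/h: 614.83 sin θ = 47.85.
sin θ = 0.0778, so θ = 4.464°.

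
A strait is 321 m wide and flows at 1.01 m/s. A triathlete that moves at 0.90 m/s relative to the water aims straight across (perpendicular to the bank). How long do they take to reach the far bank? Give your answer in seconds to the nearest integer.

357 s

The component of the triathlete's velocity perpendicular to the bank is 0.90 m/s.
The current is parallel to the bank, so it does not affect the crossing time.
Time = 321 / 0.900 = 356.667 s.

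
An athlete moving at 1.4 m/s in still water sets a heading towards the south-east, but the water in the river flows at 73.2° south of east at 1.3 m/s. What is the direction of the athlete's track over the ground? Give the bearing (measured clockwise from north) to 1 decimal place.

Taking east as x and north as y: velocity relative to the water = (0.990, -0.990) m/s; the water relative to ground = (0.376, -1.245) m/s.
Velocity relative to ground = (0.990, -0.990) + (0.376, -1.245) = (1.366, -2.234) m/s.
Bearing = atan2(1.37, -2.23) = 148.57° clockwise from north.

148.6°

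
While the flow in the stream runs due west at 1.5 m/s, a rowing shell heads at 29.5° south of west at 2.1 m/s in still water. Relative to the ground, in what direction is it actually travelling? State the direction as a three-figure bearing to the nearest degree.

253°

Taking east as x and north as y: velocity relative to the water = (-1.828, -1.034) m/s; the water relative to ground = (-1.500, 0.000) m/s.
Velocity relative to ground = (-1.828, -1.034) + (-1.500, 0.000) = (-3.328, -1.034) m/s.
Bearing = atan2(-3.33, -1.03) = 252.74° clockwise from north.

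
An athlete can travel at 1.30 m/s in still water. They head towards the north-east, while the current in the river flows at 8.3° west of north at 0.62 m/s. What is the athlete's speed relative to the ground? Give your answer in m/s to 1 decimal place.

1.7 m/s

Taking east as x and north as y: velocity relative to the water = (0.919, 0.919) m/s; the water relative to ground = (-0.090, 0.614) m/s.
Velocity relative to ground = (0.919, 0.919) + (-0.090, 0.614) = (0.830, 1.533) m/s.
Speed = |(0.830, 1.533)| = 1.743 m/s.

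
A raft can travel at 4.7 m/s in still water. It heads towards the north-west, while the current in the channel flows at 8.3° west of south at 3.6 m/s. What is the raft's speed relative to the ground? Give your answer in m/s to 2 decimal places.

3.85 m/s

Taking east as x and north as y: velocity relative to the water = (-3.323, 3.323) m/s; the water relative to ground = (-0.520, -3.562) m/s.
Velocity relative to ground = (-3.323, 3.323) + (-0.520, -3.562) = (-3.843, -0.239) m/s.
Speed = |(-3.843, -0.239)| = 3.851 m/s.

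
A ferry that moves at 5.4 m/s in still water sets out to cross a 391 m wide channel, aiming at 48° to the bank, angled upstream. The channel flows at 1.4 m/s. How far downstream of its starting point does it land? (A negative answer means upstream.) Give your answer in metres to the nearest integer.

-216 m

Perpendicular speed = 4.013 m/s; crossing time = 391 / 4.013 = 97.434 s.
Net downstream speed = -2.213 m/s.
Drift = -2.213 × 97.434 = -215.651 m (upstream).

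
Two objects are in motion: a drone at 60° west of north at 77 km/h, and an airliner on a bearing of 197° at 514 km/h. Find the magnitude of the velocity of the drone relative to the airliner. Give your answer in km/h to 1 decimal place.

Taking east as x and north as y: drone velocity = (-66.684, 38.500) km/h; airliner velocity = (-150.279, -491.541) km/h.
Velocity of drone relative to airliner = (-66.684, 38.500) − (-150.279, -491.541) = (83.595, 530.041) km/h.
Magnitude = |(83.595, 530.041)| = 536.592 km/h.

536.6 km/h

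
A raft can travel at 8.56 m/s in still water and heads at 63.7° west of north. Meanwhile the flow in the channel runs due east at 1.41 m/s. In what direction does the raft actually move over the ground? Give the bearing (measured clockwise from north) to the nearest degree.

Taking east as x and north as y: velocity relative to the water = (-7.674, 3.793) m/s; the water relative to ground = (1.410, 0.000) m/s.
Velocity relative to ground = (-7.674, 3.793) + (1.410, 0.000) = (-6.264, 3.793) m/s.
Bearing = atan2(-6.26, 3.79) = 301.19° clockwise from north.

301°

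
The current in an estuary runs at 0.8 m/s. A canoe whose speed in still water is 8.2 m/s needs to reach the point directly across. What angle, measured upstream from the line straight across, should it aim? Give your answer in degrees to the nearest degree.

6°

To cancel the current, the upstream component of the canoe's velocity must equal the flow: 8.2 sin θ = 0.8.
sin θ = 0.8 / 8.2 = 0.0976.
θ = arcsin(0.0976) = 5.599°.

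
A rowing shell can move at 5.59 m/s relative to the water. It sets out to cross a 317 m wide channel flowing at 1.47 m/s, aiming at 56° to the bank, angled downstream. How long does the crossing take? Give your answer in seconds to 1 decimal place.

The component of the rowing shell's velocity perpendicular to the bank is 5.59 × sin 56° = 4.634 m/s.
The current is parallel to the bank, so it does not affect the crossing time.
Time = 317 / 4.634 = 68.403 s.

68.4 s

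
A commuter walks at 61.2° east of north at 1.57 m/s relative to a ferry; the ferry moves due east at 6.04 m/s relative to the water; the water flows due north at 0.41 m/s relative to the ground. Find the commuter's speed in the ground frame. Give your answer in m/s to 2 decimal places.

In east/north components (m/s): commuter relative to ferry = (1.376, 0.756); ferry relative to water = (6.040, 0.000); water relative to ground = (0.000, 0.410).
Sum = (7.416, 1.166) m/s.
Speed = |(7.416, 1.166)| = 7.507 m/s.

7.51 m/s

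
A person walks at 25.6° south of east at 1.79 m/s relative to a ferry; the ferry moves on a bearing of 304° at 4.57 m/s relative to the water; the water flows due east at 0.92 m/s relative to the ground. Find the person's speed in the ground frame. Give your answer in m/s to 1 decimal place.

2.2 m/s

In east/north components (m/s): person relative to ferry = (1.614, -0.773); ferry relative to water = (-3.789, 2.556); water relative to ground = (0.920, 0.000).
Sum = (-1.254, 1.782) m/s.
Speed = |(-1.254, 1.782)| = 2.179 m/s.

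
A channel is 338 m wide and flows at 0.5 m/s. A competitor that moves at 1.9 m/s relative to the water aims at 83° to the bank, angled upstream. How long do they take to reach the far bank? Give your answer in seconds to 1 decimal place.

179.2 s

The component of the competitor's velocity perpendicular to the bank is 1.9 × sin 83° = 1.886 m/s.
The current is parallel to the bank, so it does not affect the crossing time.
Time = 338 / 1.886 = 179.231 s.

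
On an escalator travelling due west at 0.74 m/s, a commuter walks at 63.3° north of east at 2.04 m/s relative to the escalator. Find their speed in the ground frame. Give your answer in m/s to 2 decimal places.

1.83 m/s

Taking east as x and north as y: escalator velocity = (-0.740, 0.000) m/s; commuter velocity relative to escalator = (0.917, 1.822) m/s.
Velocity relative to ground = (-0.740, 0.000) + (0.917, 1.822) = (0.177, 1.822) m/s.
Speed = |(0.177, 1.822)| = 1.831 m/s.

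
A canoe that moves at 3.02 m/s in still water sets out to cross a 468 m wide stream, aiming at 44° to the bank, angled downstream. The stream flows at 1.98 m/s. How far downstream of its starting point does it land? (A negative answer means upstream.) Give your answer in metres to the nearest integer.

Perpendicular speed = 2.098 m/s; crossing time = 468 / 2.098 = 223.084 s.
Net downstream speed = 4.152 m/s.
Drift = 4.152 × 223.084 = 926.334 m (downstream).

926 m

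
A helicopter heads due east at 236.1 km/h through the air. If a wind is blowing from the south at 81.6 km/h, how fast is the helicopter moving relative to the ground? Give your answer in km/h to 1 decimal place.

249.8 km/h

Taking east as x and north as y: velocity relative to the air = (236.100, 0.000) km/h; the air relative to ground = (0.000, 81.600) km/h.
Velocity relative to ground = (236.100, 0.000) + (0.000, 81.600) = (236.100, 81.600) km/h.
Speed = |(236.100, 81.600)| = 249.803 km/h.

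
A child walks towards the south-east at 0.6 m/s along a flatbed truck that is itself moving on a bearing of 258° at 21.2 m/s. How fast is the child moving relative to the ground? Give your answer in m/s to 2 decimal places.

Taking east as x and north as y: flatbed truck velocity = (-20.737, -4.408) m/s; child velocity relative to flatbed truck = (0.424, -0.424) m/s.
Velocity relative to ground = (-20.737, -4.408) + (0.424, -0.424) = (-20.312, -4.832) m/s.
Speed = |(-20.312, -4.832)| = 20.879 m/s.

20.88 m/s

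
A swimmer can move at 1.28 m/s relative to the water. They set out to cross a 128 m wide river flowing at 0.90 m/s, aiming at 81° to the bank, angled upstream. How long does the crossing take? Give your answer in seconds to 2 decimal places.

The component of the swimmer's velocity perpendicular to the bank is 1.28 × sin 81° = 1.264 m/s.
The flow acts along the bank and has no component across it.
Time = 128 / 1.264 = 101.247 s.

101.25 s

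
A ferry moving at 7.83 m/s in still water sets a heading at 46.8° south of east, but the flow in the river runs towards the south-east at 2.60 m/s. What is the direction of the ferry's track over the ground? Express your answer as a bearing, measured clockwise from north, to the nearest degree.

Taking east as x and north as y: velocity relative to the water = (5.360, -5.708) m/s; the water relative to ground = (1.838, -1.838) m/s.
Velocity relative to ground = (5.360, -5.708) + (1.838, -1.838) = (7.198, -7.546) m/s.
Bearing = atan2(7.20, -7.55) = 136.35° clockwise from north.

136°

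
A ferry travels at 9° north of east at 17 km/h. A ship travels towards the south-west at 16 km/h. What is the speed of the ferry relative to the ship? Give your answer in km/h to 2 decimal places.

31.39 km/h

Taking east as x and north as y: ferry velocity = (16.791, 2.659) km/h; ship velocity = (-11.314, -11.314) km/h.
Velocity of ferry relative to ship = (16.791, 2.659) − (-11.314, -11.314) = (28.104, 13.973) km/h.
Magnitude = |(28.104, 13.973)| = 31.386 km/h.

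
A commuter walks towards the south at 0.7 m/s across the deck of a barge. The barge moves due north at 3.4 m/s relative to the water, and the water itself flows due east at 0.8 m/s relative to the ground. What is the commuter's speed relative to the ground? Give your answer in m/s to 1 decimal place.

2.8 m/s

In east/north components (m/s): commuter relative to barge = (0.000, -0.700); barge relative to water = (0.000, 3.400); water relative to ground = (0.800, 0.000).
Sum = (0.800, 2.700) m/s.
Speed = |(0.800, 2.700)| = 2.816 m/s.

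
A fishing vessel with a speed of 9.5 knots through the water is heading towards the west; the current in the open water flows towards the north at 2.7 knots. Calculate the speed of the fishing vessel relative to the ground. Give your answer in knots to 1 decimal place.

Taking east as x and north as y: velocity relative to the water = (-9.500, 0.000) knots; the water relative to ground = (0.000, 2.700) knots.
Velocity relative to ground = (-9.500, 0.000) + (0.000, 2.700) = (-9.500, 2.700) knots.
Speed = |(-9.500, 2.700)| = 9.876 knots.

9.9 knots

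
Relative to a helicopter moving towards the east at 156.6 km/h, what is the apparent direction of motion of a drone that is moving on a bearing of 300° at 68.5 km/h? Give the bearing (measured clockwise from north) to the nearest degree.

Taking east as x and north as y: drone velocity = (-59.323, 34.250) km/h; helicopter velocity = (156.600, 0.000) km/h.
Velocity of drone relative to helicopter = (-59.323, 34.250) − (156.600, 0.000) = (-215.923, 34.250) km/h.
Bearing = atan2(-215.92, 34.25) = 279.01° clockwise from north.

279°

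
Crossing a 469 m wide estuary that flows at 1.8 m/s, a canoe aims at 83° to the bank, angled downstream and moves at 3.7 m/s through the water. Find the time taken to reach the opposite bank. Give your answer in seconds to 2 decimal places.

127.71 s

The component of the canoe's velocity perpendicular to the bank is 3.7 × sin 83° = 3.672 m/s.
The flow acts along the bank and has no component across it.
Time = 469 / 3.672 = 127.709 s.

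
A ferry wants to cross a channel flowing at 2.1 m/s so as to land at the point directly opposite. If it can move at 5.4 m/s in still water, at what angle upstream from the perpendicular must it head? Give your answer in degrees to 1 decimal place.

To cancel the current, the upstream component of the ferry's velocity must equal the flow: 5.4 sin θ = 2.1.
sin θ = 2.1 / 5.4 = 0.3889.
θ = arcsin(0.3889) = 22.885°.

22.9°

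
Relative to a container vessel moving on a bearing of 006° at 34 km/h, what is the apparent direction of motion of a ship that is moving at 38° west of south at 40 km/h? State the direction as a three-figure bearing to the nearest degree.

Taking east as x and north as y: ship velocity = (-24.626, -31.520) km/h; container vessel velocity = (3.554, 33.814) km/h.
Velocity of ship relative to container vessel = (-24.626, -31.520) − (3.554, 33.814) = (-28.180, -65.334) km/h.
Bearing = atan2(-28.18, -65.33) = 203.33° clockwise from north.

203°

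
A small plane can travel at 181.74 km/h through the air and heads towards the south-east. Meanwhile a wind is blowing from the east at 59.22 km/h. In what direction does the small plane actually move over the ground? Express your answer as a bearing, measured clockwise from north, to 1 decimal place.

Taking east as x and north as y: velocity relative to the air = (128.510, -128.510) km/h; the air relative to ground = (-59.220, 0.000) km/h.
Velocity relative to ground = (128.510, -128.510) + (-59.220, 0.000) = (69.290, -128.510) km/h.
Bearing = atan2(69.29, -128.51) = 151.67° clockwise from north.

151.7°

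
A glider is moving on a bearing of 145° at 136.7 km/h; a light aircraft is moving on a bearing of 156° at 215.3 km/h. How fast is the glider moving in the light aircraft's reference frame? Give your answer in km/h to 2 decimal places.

Taking east as x and north as y: glider velocity = (78.408, -111.978) km/h; light aircraft velocity = (87.570, -196.686) km/h.
Velocity of glider relative to light aircraft = (78.408, -111.978) − (87.570, -196.686) = (-9.163, 84.708) km/h.
Magnitude = |(-9.163, 84.708)| = 85.202 km/h.

85.20 km/h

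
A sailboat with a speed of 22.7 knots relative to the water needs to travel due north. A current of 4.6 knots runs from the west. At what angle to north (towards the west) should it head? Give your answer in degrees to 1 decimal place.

The current pushes perpendicular to the desired track; the heading must have a component into the current equal to 4.6 knots: 22.7 sin θ = 4.6.
sin θ = 0.2026, so θ = 11.692°.

11.7°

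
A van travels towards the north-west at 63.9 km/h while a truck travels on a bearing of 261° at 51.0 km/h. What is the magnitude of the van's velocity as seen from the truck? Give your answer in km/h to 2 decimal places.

Taking east as x and north as y: van velocity = (-45.184, 45.184) km/h; truck velocity = (-50.372, -7.978) km/h.
Velocity of van relative to truck = (-45.184, 45.184) − (-50.372, -7.978) = (5.188, 53.162) km/h.
Magnitude = |(5.188, 53.162)| = 53.415 km/h.

53.41 km/h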